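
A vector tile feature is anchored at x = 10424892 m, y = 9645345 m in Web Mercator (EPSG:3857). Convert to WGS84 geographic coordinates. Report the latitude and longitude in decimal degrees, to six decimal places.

lat 65.140000°, lon 93.648398°

R = 6378137 m. λ = x/R = 93.64839819°.
φ = 2·arctan(exp(y/R)) − 90° = 2·arctan(4.53693) − 90° = 65.13999958°.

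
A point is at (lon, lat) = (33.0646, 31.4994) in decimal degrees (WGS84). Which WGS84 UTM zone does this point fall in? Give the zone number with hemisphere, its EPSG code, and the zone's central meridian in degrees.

UTM zone = ⌊(λ + 180)/6⌋ + 1; 33.0646° ∈ [30°, 36°) → zone 36.
Hemisphere: N (φ ≥ 0).
Central meridian λ₀ = 6×36 − 183 = 33°.
EPSG code: 32636.

Zone 36N (EPSG:32636), central meridian 33°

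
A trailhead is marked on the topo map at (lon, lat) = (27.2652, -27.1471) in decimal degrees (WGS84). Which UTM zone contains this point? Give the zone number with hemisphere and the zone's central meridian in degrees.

Zone 35S, central meridian 27°

UTM zone = ⌊(λ + 180)/6⌋ + 1; 27.2652° ∈ [24°, 30°) → zone 35.
Hemisphere: S (φ < 0).
Central meridian λ₀ = 6×35 − 183 = 27°.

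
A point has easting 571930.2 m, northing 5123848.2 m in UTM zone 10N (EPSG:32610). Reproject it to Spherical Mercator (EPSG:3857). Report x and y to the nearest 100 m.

x -13588400 m, y 5822800 m

Unproject from UTM 10N (λ₀ = -123°) → φ = 46.26440014°, λ = -122.06659943°.
Web Mercator (R = 6378137 m): x = -13588391.691 m, y = 5822821.239 m.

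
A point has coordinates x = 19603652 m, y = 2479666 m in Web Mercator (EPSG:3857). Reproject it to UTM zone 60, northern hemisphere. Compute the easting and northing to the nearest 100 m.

E 407200 m, N 2403700 m

Web Mercator inverse (R = 6378137 m) → φ = 21.73439587°, λ = 176.10260216°.
UTM 60N forward: E = 407195.567 m, N = 2403697.922 m.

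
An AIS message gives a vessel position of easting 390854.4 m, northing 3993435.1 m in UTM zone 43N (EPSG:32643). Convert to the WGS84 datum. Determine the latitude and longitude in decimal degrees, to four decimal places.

lat 36.0794°, lon 73.7878°

Zone 43N: λ₀ = 75°, k₀ = 0.9996, false easting 500000 m.
Meridian distance M = (N − FN)/k₀ = 3995033.1 m.
Inverse transverse Mercator on WGS84 gives φ = 36.07939967°, λ = 73.78780000°.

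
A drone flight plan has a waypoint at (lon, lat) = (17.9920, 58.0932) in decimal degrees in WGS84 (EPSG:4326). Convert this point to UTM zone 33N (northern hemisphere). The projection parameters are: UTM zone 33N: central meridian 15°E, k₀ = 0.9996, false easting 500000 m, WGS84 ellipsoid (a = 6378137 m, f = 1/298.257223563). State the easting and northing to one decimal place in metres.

E 676359.6 m, N 6442996.9 m

Zone 33 central meridian λ₀ = 6×33 − 183 = 15°; Δλ = +2.9920°.
Transverse Mercator on WGS84 with k₀ = 0.9996 gives E = 676359.635 m, N = 6442996.901 m.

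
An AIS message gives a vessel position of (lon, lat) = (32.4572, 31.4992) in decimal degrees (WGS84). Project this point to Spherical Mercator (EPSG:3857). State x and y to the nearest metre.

Web Mercator is spherical with R = a = 6378137 m.
x = R·λ = 6378137 × 0.566485006 = 3613118.977 m.
y = R·ln tan(π/4 + φ/2) = 6378137 × 0.579754070 = 3697750.884 m.

x 3613119 m, y 3697751 m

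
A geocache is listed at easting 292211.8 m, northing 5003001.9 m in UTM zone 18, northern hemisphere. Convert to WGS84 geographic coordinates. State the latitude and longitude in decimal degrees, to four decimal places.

Zone 18N: λ₀ = -75°, k₀ = 0.9996, false easting 500000 m.
Meridian distance M = (N − FN)/k₀ = 5005003.9 m.
Inverse transverse Mercator on WGS84 gives φ = 45.14990006°, λ = -77.64329937°.

lat 45.1499°, lon -77.6433°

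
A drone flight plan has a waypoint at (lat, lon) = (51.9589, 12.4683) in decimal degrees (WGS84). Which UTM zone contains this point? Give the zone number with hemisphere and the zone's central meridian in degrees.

Zone 33N, central meridian 15°

UTM zone = ⌊(λ + 180)/6⌋ + 1; 12.4683° ∈ [12°, 18°) → zone 33.
Hemisphere: N (φ ≥ 0).
Central meridian λ₀ = 6×33 − 183 = 15°.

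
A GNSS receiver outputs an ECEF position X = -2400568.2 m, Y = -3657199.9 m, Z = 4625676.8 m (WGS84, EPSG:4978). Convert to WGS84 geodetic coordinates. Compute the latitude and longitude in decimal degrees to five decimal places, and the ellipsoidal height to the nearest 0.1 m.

lat 46.78950°, lon -123.28070°, h -133.2 m

λ = atan2(Y, X) = -123.28069978°; p = √(X²+Y²) = 4374681.6 m.
Bowring's method on WGS84 (a = 6378137 m, b = 6356752.314 m) gives φ = 46.78949988°, h = -133.243 m.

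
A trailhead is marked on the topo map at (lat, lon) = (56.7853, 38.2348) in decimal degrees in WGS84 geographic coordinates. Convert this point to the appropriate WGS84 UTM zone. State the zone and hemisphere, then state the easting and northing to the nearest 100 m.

Zone 37N: E 453200 m, N 6293700 m

Longitude 38.2348° lies in the 6° band [36°, 42°), giving zone 37; latitude is north of the equator, so 37N.
Zone 37 central meridian λ₀ = 6×37 − 183 = 39°; Δλ = -0.7652°.
Transverse Mercator on WGS84 with k₀ = 0.9996 gives E = 453248.922 m, N = 6293748.121 m.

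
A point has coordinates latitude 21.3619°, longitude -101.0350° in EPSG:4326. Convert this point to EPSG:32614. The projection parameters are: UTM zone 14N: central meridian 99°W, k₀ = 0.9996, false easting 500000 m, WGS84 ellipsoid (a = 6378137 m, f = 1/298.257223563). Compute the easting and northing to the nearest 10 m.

E 288990 m, N 2363570 m

Zone 14 central meridian λ₀ = 6×14 − 183 = -99°; Δλ = -2.0350°.
Transverse Mercator on WGS84 with k₀ = 0.9996 gives E = 288986.051 m, N = 2363566.352 m.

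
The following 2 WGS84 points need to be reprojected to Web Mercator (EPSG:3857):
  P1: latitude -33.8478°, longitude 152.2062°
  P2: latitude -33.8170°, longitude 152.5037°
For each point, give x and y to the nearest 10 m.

Web Mercator: x = R·λ, y = R·ln tan(π/4+φ/2), R = 6378137 m.
P1 (-33.8478°, 152.2062°) → (16943516.680, -4008383.548) m.
P2 (-33.8170°, 152.5037°) → (16976634.228, -4004255.986) m.

P1: x 16943520 m, y -4008380 m; P2: x 16976630 m, y -4004260 m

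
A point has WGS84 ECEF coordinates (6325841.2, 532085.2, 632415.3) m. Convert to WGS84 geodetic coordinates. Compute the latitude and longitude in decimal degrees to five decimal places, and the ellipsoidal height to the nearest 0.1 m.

λ = atan2(Y, X) = 4.80799982°; p = √(X²+Y²) = 6348179.4 m.
Bowring's method on WGS84 (a = 6378137 m, b = 6356752.314 m) gives φ = 5.72719961°, h = 1676.900 m.

lat 5.72720°, lon 4.80800°, h 1676.9 m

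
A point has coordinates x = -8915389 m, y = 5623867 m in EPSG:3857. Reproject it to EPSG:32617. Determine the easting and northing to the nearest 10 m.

Web Mercator inverse (R = 6378137 m) → φ = 45.01489688°, λ = -80.08830203°.
UTM 17N forward: E = 571837.127 m, N = 4985009.520 m.

E 571840 m, N 4985010 m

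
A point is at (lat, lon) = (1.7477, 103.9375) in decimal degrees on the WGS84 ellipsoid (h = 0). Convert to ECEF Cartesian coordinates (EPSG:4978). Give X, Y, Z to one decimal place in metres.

X -1535549.4 m, Y 6187498.2 m, Z 193221.3 m

WGS84: a = 6378137 m, e² = 0.006694380; N(φ) = a/√(1−e²sin²φ) = 6378156.858 m.
X = (N+h)·cosφ·cosλ = -1535549.413 m; Y = (N+h)·cosφ·sinλ = 6187498.162 m; Z = (N(1−e²)+h)·sinφ = 193221.297 m.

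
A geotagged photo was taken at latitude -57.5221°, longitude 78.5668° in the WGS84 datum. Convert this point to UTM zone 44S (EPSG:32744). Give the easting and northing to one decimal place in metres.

Zone 44 central meridian λ₀ = 6×44 − 183 = 81°; Δλ = -2.4332°.
Transverse Mercator on WGS84 with k₀ = 0.9996 gives E = 354282.908 m, N = 3621883.104 m.

E 354282.9 m, N 3621883.1 m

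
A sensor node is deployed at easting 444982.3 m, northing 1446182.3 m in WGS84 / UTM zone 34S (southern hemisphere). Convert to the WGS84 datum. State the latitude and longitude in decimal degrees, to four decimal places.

Zone 34S: λ₀ = 21°, k₀ = 0.9996, false easting 500000 m, false northing 10000000 m.
Meridian distance M = (N − FN)/k₀ = -8557240.6 m.
Inverse transverse Mercator on WGS84 gives φ = -77.05389967°, λ = 18.79960162°.

lat -77.0539°, lon 18.7996°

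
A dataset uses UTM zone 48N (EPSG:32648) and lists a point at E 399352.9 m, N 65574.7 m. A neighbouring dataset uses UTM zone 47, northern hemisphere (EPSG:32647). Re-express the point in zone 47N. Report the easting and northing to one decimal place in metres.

E 1067725.1 m, N 65828.4 m

UTM 48N → geographic: φ = 0.59320025°, λ = 104.09549958°.
UTM 47N (λ₀ = 99°) forward: E = 1067725.101 m, N = 65828.363 m.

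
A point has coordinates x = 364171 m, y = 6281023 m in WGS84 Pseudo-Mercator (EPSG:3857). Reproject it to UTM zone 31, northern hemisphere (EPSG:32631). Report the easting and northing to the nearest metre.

E 519837 m, N 5431527 m

Web Mercator inverse (R = 6378137 m) → φ = 49.03630006°, λ = 3.27140375°.
UTM 31N forward: E = 519836.715 m, N = 5431526.576 m.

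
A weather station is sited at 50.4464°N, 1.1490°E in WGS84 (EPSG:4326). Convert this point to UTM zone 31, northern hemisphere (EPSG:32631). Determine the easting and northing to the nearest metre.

Zone 31 central meridian λ₀ = 6×31 − 183 = 3°; Δλ = -1.8510°.
Transverse Mercator on WGS84 with k₀ = 0.9996 gives E = 368580.898 m, N = 5589902.426 m.

E 368581 m, N 5589902 m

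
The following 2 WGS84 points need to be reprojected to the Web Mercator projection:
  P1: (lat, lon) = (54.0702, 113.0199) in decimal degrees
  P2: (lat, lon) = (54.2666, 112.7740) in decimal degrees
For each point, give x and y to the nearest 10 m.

Web Mercator: x = R·λ, y = R·ln tan(π/4+φ/2), R = 6378137 m.
P1 (54.0702°, 113.0199°) → (12581317.718, 7183462.560) m.
P2 (54.2666°, 112.7740°) → (12553944.255, 7220809.701) m.

P1: x 12581320 m, y 7183460 m; P2: x 12553940 m, y 7220810 m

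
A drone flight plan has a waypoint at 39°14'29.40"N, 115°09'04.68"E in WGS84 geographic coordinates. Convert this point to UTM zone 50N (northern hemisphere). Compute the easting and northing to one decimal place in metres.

Zone 50 central meridian λ₀ = 6×50 − 183 = 117°; Δλ = -1.8487°.
Transverse Mercator on WGS84 with k₀ = 0.9996 gives E = 340457.841 m, N = 4345205.183 m.

E 340457.8 m, N 4345205.2 m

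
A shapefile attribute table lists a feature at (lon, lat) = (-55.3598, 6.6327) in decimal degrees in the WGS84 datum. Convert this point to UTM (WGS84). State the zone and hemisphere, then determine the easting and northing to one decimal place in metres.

Zone 21N: E 681324.0 m, N 733445.3 m

Longitude -55.3598° lies in the 6° band [-60°, -54°), giving zone 21; latitude is north of the equator, so 21N.
Zone 21 central meridian λ₀ = 6×21 − 183 = -57°; Δλ = +1.6402°.
Transverse Mercator on WGS84 with k₀ = 0.9996 gives E = 681324.000 m, N = 733445.273 m.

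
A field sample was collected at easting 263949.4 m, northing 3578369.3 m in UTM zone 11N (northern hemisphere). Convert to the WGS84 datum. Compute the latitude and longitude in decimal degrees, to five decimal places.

Zone 11N: λ₀ = -117°, k₀ = 0.9996, false easting 500000 m.
Meridian distance M = (N − FN)/k₀ = 3579801.2 m.
Inverse transverse Mercator on WGS84 gives φ = 32.31730043°, λ = -119.50739995°.

lat 32.31730°, lon -119.50740°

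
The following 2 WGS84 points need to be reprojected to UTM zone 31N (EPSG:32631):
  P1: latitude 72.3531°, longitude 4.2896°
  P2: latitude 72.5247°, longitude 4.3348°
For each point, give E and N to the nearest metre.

UTM zone 31N: λ₀ = 3°, k₀ = 0.9996.
P1 (72.3531°, 4.2896°) → (543631.915, 8028786.507) m.
P2 (72.5247°, 4.3348°) → (544735.845, 8047957.037) m.

P1: E 543632 m, N 8028787 m; P2: E 544736 m, N 8047957 m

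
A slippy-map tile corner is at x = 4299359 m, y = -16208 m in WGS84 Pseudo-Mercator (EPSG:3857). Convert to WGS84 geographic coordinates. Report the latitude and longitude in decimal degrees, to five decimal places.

lat -0.14560°, lon 38.62180°

R = 6378137 m. λ = x/R = 38.62179902°.
φ = 2·arctan(exp(y/R)) − 90° = 2·arctan(0.99746) − 90° = -0.14559878°.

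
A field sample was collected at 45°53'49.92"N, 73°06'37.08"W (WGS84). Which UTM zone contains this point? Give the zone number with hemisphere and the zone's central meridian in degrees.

UTM zone = ⌊(λ + 180)/6⌋ + 1; -73.1103° ∈ [-78°, -72°) → zone 18.
Hemisphere: N (φ ≥ 0).
Central meridian λ₀ = 6×18 − 183 = -75°.

Zone 18N, central meridian -75°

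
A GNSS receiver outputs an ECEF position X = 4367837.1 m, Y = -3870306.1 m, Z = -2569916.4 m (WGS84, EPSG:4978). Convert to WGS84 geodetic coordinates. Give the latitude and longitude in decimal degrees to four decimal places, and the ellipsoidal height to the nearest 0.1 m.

lat -23.9093°, lon -41.5439°, h 2007.0 m

λ = atan2(Y, X) = -41.54390031°; p = √(X²+Y²) = 5835860.7 m.
Bowring's method on WGS84 (a = 6378137 m, b = 6356752.314 m) gives φ = -23.90930011°, h = 2006.984 m.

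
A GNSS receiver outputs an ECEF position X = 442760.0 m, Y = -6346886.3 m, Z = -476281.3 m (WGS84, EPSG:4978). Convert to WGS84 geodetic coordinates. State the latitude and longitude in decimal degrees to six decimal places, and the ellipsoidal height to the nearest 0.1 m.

lat -4.309900°, lon -86.009500°, h 2096.1 m

λ = atan2(Y, X) = -86.00950034°; p = √(X²+Y²) = 6362311.1 m.
Bowring's method on WGS84 (a = 6378137 m, b = 6356752.314 m) gives φ = -4.30990004°, h = 2096.092 m.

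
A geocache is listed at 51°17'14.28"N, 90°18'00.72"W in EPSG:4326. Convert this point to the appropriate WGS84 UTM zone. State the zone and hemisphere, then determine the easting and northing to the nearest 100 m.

Zone 15N: E 688300 m, N 5685200 m

Longitude -90.3002° lies in the 6° band [-96°, -90°), giving zone 15; latitude is north of the equator, so 15N.
Zone 15 central meridian λ₀ = 6×15 − 183 = -93°; Δλ = +2.6998°.
Transverse Mercator on WGS84 with k₀ = 0.9996 gives E = 688256.414 m, N = 5685236.543 m.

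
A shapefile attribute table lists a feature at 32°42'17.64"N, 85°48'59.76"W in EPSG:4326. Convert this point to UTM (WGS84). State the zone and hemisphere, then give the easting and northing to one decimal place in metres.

Longitude -85.8166° lies in the 6° band [-90°, -84°), giving zone 16; latitude is north of the equator, so 16N.
Zone 16 central meridian λ₀ = 6×16 − 183 = -87°; Δλ = +1.1834°.
Transverse Mercator on WGS84 with k₀ = 0.9996 gives E = 610918.148 m, N = 3619191.865 m.

Zone 16N: E 610918.1 m, N 3619191.9 m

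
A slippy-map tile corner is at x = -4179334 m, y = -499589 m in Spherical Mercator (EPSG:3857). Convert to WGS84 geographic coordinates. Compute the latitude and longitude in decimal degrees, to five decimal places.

lat -4.48330°, lon -37.54360°

R = 6378137 m. λ = x/R = -37.54359610°.
φ = 2·arctan(exp(y/R)) − 90° = 2·arctan(0.92466) − 90° = -4.48330226°.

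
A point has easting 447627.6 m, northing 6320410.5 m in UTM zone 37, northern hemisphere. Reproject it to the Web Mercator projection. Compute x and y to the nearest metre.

x 4245425 m, y 7765066 m

Unproject from UTM 37N (λ₀ = 39°) → φ = 57.02419971°, λ = 38.13729944°.
Web Mercator (R = 6378137 m): x = 4245424.754 m, y = 7765066.492 m.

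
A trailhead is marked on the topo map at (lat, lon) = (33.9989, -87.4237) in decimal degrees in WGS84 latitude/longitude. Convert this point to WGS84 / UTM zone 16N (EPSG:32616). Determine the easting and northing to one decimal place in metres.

E 460871.6 m, N 3762114.9 m

Zone 16 central meridian λ₀ = 6×16 − 183 = -87°; Δλ = -0.4237°.
Transverse Mercator on WGS84 with k₀ = 0.9996 gives E = 460871.584 m, N = 3762114.912 m.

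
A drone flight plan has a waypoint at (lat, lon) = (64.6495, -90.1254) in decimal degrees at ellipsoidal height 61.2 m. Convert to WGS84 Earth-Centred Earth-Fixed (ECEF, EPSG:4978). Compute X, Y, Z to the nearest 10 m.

X -5990 m, Y -2738340 m, Z 5741140 m

WGS84: a = 6378137 m, e² = 0.006694380; N(φ) = a/√(1−e²sin²φ) = 6395644.065 m.
X = (N+h)·cosφ·cosλ = -5993.266 m; Y = (N+h)·cosφ·sinλ = -2738343.737 m; Z = (N(1−e²)+h)·sinφ = 5741142.174 m.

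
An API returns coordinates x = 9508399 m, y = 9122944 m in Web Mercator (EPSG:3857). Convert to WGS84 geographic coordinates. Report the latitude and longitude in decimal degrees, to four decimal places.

R = 6378137 m. λ = x/R = 85.41540149°.
φ = 2·arctan(exp(y/R)) − 90° = 2·arctan(4.18015) − 90° = 63.09240189°.

lat 63.0924°, lon 85.4154°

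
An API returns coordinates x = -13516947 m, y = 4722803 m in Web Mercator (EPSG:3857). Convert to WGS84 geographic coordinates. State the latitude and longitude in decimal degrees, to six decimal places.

lat 39.007898°, lon -121.424801°

R = 6378137 m. λ = x/R = -121.42480085°.
φ = 2·arctan(exp(y/R)) − 90° = 2·arctan(2.09692) − 90° = 39.00789830°.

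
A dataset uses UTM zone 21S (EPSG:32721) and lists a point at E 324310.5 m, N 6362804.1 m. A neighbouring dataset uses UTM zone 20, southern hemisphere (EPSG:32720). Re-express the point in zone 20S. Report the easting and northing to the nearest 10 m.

UTM 21S → geographic: φ = -32.85879988°, λ = -58.87760051°.
UTM 20S (λ₀ = -63°) forward: E = 885847.483 m, N = 6356827.128 m.

E 885850 m, N 6356830 m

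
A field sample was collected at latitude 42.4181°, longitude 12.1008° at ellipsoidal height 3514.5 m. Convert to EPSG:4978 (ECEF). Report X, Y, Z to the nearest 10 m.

X 4613550 m, Y 989130 m, Z 4282370 m

WGS84: a = 6378137 m, e² = 0.006694380; N(φ) = a/√(1−e²sin²φ) = 6387872.932 m.
X = (N+h)·cosφ·cosλ = 4613551.266 m; Y = (N+h)·cosφ·sinλ = 989127.069 m; Z = (N(1−e²)+h)·sinφ = 4282373.517 m.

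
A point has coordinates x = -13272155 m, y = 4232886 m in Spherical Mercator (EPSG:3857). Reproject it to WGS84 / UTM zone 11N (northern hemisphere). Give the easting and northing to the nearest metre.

E 298134 m, N 3931459 m

Web Mercator inverse (R = 6378137 m) → φ = 35.50619808°, λ = -119.22579690°.
UTM 11N forward: E = 298134.426 m, N = 3931458.802 m.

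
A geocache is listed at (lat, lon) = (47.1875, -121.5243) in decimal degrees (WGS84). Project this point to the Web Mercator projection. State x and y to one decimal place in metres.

x -13528023.2 m, y 5972732.7 m

Web Mercator is spherical with R = a = 6378137 m.
x = R·λ = 6378137 × -2.120999156 = -13528023.195 m.
y = R·ln tan(π/4 + φ/2) = 6378137 × 0.936438450 = 5972732.727 m.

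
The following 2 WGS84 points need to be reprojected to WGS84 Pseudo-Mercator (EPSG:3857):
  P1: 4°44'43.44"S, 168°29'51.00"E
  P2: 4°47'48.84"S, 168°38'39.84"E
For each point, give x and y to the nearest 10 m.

Web Mercator: x = R·λ, y = R·ln tan(π/4+φ/2), R = 6378137 m.
P1 (-4.7454°, 168.4975°) → (18757055.900, -528860.489) m.
P2 (-4.7969°, 168.6444°) → (18773408.733, -534613.377) m.

P1: x 18757060 m, y -528860 m; P2: x 18773410 m, y -534610 m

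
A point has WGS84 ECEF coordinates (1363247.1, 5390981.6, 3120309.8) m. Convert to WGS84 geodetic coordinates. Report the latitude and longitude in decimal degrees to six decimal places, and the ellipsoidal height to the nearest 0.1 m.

lat 29.462900°, lon 75.808800°, h 3323.8 m

λ = atan2(Y, X) = 75.80879983°; p = √(X²+Y²) = 5560676.7 m.
Bowring's method on WGS84 (a = 6378137 m, b = 6356752.314 m) gives φ = 29.46290040°, h = 3323.813 m.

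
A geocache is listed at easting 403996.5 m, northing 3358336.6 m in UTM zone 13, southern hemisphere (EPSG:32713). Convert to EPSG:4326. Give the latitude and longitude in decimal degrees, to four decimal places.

Zone 13S: λ₀ = -105°, k₀ = 0.9996, false easting 500000 m, false northing 10000000 m.
Meridian distance M = (N − FN)/k₀ = -6644321.1 m.
Inverse transverse Mercator on WGS84 gives φ = -59.90130035°, λ = -106.71619969°.

lat -59.9013°, lon -106.7162°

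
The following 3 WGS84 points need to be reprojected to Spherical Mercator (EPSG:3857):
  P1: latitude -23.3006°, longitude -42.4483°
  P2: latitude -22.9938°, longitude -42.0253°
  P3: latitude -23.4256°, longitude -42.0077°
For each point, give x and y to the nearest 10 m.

P1: x -4725320 m, y -2668410 m; P2: x -4678230 m, y -2631270 m; P3: x -4676280 m, y -2683570 m

Web Mercator: x = R·λ, y = R·ln tan(π/4+φ/2), R = 6378137 m.
P1 (-23.3006°, -42.4483°) → (-4725323.141, -2668411.828) m.
P2 (-22.9938°, -42.0253°) → (-4678234.996, -2631268.870) m.
P3 (-23.4256°, -42.0077°) → (-4676275.773, -2683569.547) m.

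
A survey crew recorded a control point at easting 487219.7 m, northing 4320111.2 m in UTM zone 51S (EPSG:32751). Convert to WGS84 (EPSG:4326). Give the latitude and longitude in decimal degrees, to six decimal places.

Zone 51S: λ₀ = 123°, k₀ = 0.9996, false easting 500000 m, false northing 10000000 m.
Meridian distance M = (N − FN)/k₀ = -5682161.7 m.
Inverse transverse Mercator on WGS84 gives φ = -51.27020012°, λ = 122.81679940°.

lat -51.270200°, lon 122.816799°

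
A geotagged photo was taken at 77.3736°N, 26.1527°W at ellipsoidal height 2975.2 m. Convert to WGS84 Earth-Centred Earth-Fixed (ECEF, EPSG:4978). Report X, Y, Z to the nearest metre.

X 1256071 m, Y -616776 m, Z 6204926 m

WGS84: a = 6378137 m, e² = 0.006694380; N(φ) = a/√(1−e²sin²φ) = 6398563.436 m.
X = (N+h)·cosφ·cosλ = 1256070.892 m; Y = (N+h)·cosφ·sinλ = -616776.020 m; Z = (N(1−e²)+h)·sinφ = 6204926.242 m.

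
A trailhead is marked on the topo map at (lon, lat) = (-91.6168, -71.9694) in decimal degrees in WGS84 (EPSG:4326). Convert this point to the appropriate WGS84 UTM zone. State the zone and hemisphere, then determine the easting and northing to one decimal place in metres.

Longitude -91.6168° lies in the 6° band [-96°, -90°), giving zone 15; latitude is south of the equator, so 15S.
Zone 15 central meridian λ₀ = 6×15 − 183 = -93°; Δλ = +1.3832°.
Transverse Mercator on WGS84 with k₀ = 0.9996 gives E = 547781.777 m, N = 2013932.197 m.

Zone 15S: E 547781.8 m, N 2013932.2 m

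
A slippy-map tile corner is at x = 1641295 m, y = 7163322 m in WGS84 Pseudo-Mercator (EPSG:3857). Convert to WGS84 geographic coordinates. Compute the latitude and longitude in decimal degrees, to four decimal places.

R = 6378137 m. λ = x/R = 14.74400384°.
φ = 2·arctan(exp(y/R)) − 90° = 2·arctan(3.07439) − 90° = 53.96389816°.

lat 53.9639°, lon 14.7440°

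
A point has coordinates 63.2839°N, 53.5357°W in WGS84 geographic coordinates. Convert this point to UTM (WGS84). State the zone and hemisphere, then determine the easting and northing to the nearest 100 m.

Zone 22N: E 372800 m, N 7019700 m

Longitude -53.5357° lies in the 6° band [-54°, -48°), giving zone 22; latitude is north of the equator, so 22N.
Zone 22 central meridian λ₀ = 6×22 − 183 = -51°; Δλ = -2.5357°.
Transverse Mercator on WGS84 with k₀ = 0.9996 gives E = 372833.951 m, N = 7019735.285 m.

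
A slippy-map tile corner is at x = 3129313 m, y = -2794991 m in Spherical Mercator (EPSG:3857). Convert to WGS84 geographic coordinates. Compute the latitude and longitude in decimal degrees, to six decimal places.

R = 6378137 m. λ = x/R = 28.11109697°.
φ = 2·arctan(exp(y/R)) − 90° = 2·arctan(0.64519) − 90° = -24.34079669°.

lat -24.340797°, lon 28.111097°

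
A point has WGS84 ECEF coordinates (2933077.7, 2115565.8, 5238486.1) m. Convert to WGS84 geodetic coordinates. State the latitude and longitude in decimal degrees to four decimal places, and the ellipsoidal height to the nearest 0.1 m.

lat 55.5601°, lon 35.8021°, h 1924.7 m

λ = atan2(Y, X) = 35.80210025°; p = √(X²+Y²) = 3616429.7 m.
Bowring's method on WGS84 (a = 6378137 m, b = 6356752.314 m) gives φ = 55.56009987°, h = 1924.713 m.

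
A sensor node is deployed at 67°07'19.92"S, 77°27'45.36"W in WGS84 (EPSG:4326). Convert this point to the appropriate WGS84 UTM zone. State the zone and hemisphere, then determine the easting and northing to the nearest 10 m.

Zone 18S: E 393190 m, N 2552880 m

Longitude -77.4626° lies in the 6° band [-78°, -72°), giving zone 18; latitude is south of the equator, so 18S.
Zone 18 central meridian λ₀ = 6×18 − 183 = -75°; Δλ = -2.4626°.
Transverse Mercator on WGS84 with k₀ = 0.9996 gives E = 393186.807 m, N = 2552881.979 m.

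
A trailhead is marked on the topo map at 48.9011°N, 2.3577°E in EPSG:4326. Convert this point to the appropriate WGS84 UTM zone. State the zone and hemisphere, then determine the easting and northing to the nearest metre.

Zone 31N: E 452928 m, N 5416660 m

Longitude 2.3577° lies in the 6° band [0°, 6°), giving zone 31; latitude is north of the equator, so 31N.
Zone 31 central meridian λ₀ = 6×31 − 183 = 3°; Δλ = -0.6423°.
Transverse Mercator on WGS84 with k₀ = 0.9996 gives E = 452927.743 m, N = 5416660.464 m.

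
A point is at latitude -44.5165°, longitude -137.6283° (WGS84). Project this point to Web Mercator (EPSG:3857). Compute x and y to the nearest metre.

Web Mercator is spherical with R = a = 6378137 m.
x = R·λ = 6378137 × -2.402066979 = -15320712.275 m.
y = R·ln tan(π/4 + φ/2) = 6378137 × -0.869489442 = -5545722.781 m.

x -15320712 m, y -5545723 m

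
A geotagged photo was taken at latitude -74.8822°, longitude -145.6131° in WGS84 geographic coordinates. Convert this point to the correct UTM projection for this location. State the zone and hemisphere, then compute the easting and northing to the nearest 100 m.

Longitude -145.6131° lies in the 6° band [-150°, -144°), giving zone 6; latitude is south of the equator, so 6S.
Zone 6 central meridian λ₀ = 6×6 − 183 = -147°; Δλ = +1.3869°.
Transverse Mercator on WGS84 with k₀ = 0.9996 gives E = 540371.973 m, N = 1689064.768 m.

Zone 6S: E 540400 m, N 1689100 m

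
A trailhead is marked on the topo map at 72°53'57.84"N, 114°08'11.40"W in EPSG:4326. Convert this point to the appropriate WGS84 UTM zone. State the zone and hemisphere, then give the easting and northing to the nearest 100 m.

Zone 11N: E 594000 m, N 8091500 m

Longitude -114.1365° lies in the 6° band [-120°, -114°), giving zone 11; latitude is north of the equator, so 11N.
Zone 11 central meridian λ₀ = 6×11 − 183 = -117°; Δλ = +2.8635°.
Transverse Mercator on WGS84 with k₀ = 0.9996 gives E = 593950.440 m, N = 8091502.094 m.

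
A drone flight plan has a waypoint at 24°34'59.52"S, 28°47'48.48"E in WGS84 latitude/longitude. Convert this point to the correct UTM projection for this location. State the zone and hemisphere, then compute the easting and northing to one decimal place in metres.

Longitude 28.7968° lies in the 6° band [24°, 30°), giving zone 35; latitude is south of the equator, so 35S.
Zone 35 central meridian λ₀ = 6×35 − 183 = 27°; Δλ = +1.7968°.
Transverse Mercator on WGS84 with k₀ = 0.9996 gives E = 681941.074 m, N = 7280015.551 m.

Zone 35S: E 681941.1 m, N 7280015.6 m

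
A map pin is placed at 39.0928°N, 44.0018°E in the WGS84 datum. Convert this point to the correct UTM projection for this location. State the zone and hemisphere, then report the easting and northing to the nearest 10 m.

Zone 38N: E 413680 m, N 4327550 m

Longitude 44.0018° lies in the 6° band [42°, 48°), giving zone 38; latitude is north of the equator, so 38N.
Zone 38 central meridian λ₀ = 6×38 − 183 = 45°; Δλ = -0.9982°.
Transverse Mercator on WGS84 with k₀ = 0.9996 gives E = 413676.229 m, N = 4327548.978 m.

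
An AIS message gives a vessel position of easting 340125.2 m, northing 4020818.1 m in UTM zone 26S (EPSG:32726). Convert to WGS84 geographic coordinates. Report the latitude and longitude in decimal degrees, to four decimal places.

Zone 26S: λ₀ = -27°, k₀ = 0.9996, false easting 500000 m, false northing 10000000 m.
Meridian distance M = (N − FN)/k₀ = -5981574.5 m.
Inverse transverse Mercator on WGS84 gives φ = -53.93630020°, λ = -29.43550019°.

lat -53.9363°, lon -29.4355°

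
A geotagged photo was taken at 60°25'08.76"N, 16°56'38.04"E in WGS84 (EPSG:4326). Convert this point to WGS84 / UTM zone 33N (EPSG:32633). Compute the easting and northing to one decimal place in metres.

Zone 33 central meridian λ₀ = 6×33 − 183 = 15°; Δλ = +1.9439°.
Transverse Mercator on WGS84 with k₀ = 0.9996 gives E = 607041.402 m, N = 6699666.263 m.

E 607041.4 m, N 6699666.3 m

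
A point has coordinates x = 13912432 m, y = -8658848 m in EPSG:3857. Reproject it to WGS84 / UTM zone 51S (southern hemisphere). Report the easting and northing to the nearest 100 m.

E 606500 m, N 3219600 m

Web Mercator inverse (R = 6378137 m) → φ = -61.14350160°, λ = 124.97750305°.
UTM 51S forward: E = 606460.780 m, N = 3219619.316 m.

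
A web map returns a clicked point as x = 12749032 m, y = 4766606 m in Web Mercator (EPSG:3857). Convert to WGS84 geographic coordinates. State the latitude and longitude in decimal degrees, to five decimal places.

R = 6378137 m. λ = x/R = 114.52650303°.
φ = 2·arctan(exp(y/R)) − 90° = 2·arctan(2.11137) − 90° = 39.31300123°.

lat 39.31300°, lon 114.52650°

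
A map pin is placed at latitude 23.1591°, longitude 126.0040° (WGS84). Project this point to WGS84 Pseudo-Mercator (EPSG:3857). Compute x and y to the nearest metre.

Web Mercator is spherical with R = a = 6378137 m.
x = R·λ = 6378137 × 2.199184671 = 14026701.118 m.
y = R·ln tan(π/4 + φ/2) = 6378137 × 0.415681015 = 2651270.464 m.

x 14026701 m, y 2651270 m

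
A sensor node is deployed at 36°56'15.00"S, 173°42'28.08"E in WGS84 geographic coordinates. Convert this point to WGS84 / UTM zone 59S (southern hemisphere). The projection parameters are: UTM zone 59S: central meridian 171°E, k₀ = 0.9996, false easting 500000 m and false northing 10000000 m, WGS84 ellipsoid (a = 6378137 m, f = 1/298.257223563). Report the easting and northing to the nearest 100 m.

Zone 59 central meridian λ₀ = 6×59 − 183 = 171°; Δλ = +2.7078°.
Transverse Mercator on WGS84 with k₀ = 0.9996 gives E = 741151.603 m, N = 5908635.031 m.

E 741200 m, N 5908600 m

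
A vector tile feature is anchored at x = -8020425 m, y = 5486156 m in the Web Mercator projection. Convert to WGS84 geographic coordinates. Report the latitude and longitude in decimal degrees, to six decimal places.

R = 6378137 m. λ = x/R = -72.04870363°.
φ = 2·arctan(exp(y/R)) − 90° = 2·arctan(2.36352) − 90° = 44.13370044°.

lat 44.133700°, lon -72.048704°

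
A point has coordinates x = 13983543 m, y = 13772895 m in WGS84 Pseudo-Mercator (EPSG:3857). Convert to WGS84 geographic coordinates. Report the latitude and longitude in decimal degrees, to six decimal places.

lat 76.834901°, lon 125.616304°

R = 6378137 m. λ = x/R = 125.61630403°.
φ = 2·arctan(exp(y/R)) − 90° = 2·arctan(8.66586) − 90° = 76.83490077°.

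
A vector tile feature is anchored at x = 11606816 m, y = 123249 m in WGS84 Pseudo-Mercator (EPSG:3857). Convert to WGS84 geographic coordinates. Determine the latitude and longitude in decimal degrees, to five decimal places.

R = 6378137 m. λ = x/R = 104.26580213°.
φ = 2·arctan(exp(y/R)) − 90° = 2·arctan(1.01951) − 90° = 1.10709571°.

lat 1.10710°, lon 104.26580°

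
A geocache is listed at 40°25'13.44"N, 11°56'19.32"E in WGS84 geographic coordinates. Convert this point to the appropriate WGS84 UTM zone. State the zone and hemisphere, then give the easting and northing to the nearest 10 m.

Longitude 11.9387° lies in the 6° band [6°, 12°), giving zone 32; latitude is north of the equator, so 32N.
Zone 32 central meridian λ₀ = 6×32 − 183 = 9°; Δλ = +2.9387°.
Transverse Mercator on WGS84 with k₀ = 0.9996 gives E = 749319.067 m, N = 4478566.857 m.

Zone 32N: E 749320 m, N 4478570 m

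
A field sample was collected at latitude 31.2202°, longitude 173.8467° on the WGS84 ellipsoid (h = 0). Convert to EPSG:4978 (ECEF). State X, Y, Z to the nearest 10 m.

WGS84: a = 6378137 m, e² = 0.006694380; N(φ) = a/√(1−e²sin²φ) = 6383880.422 m.
X = (N+h)·cosφ·cosλ = -5427923.580 m; Y = (N+h)·cosφ·sinλ = 585185.252 m; Z = (N(1−e²)+h)·sinφ = 3286796.076 m.

X -5427920 m, Y 585190 m, Z 3286800 m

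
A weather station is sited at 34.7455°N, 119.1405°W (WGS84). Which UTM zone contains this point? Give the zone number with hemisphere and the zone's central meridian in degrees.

UTM zone = ⌊(λ + 180)/6⌋ + 1; -119.1405° ∈ [-120°, -114°) → zone 11.
Hemisphere: N (φ ≥ 0).
Central meridian λ₀ = 6×11 − 183 = -117°.

Zone 11N, central meridian -117°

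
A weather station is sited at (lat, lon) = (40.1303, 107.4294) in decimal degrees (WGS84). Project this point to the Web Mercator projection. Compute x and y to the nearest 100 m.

Web Mercator is spherical with R = a = 6378137 m.
x = R·λ = 6378137 × 1.874996743 = 11958986.104 m.
y = R·ln tan(π/4 + φ/2) = 6378137 × 0.765881201 = 4884895.226 m.

x 11959000 m, y 4884900 m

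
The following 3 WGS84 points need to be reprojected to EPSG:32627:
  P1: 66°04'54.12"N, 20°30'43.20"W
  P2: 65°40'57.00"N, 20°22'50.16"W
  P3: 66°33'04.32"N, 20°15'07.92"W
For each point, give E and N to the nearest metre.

UTM zone 27N: λ₀ = -21°, k₀ = 0.9996.
P1 (66.0817°, -20.5120°) → (522077.587, 7329102.553) m.
P2 (65.6825°, -20.3806°) → (528461.138, 7284661.525) m.
P3 (66.5512°, -20.2522°) → (533205.306, 7381549.365) m.

P1: E 522078 m, N 7329103 m; P2: E 528461 m, N 7284662 m; P3: E 533205 m, N 7381549 m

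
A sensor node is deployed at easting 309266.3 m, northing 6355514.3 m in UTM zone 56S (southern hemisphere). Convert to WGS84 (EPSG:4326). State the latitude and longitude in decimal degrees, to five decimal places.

lat -32.92200°, lon 150.96020°

Zone 56S: λ₀ = 153°, k₀ = 0.9996, false easting 500000 m, false northing 10000000 m.
Meridian distance M = (N − FN)/k₀ = -3645944.1 m.
Inverse transverse Mercator on WGS84 gives φ = -32.92200043°, λ = 150.96020025°.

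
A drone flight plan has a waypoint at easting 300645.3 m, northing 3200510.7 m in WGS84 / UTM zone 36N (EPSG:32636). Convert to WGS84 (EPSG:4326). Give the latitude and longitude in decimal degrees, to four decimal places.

Zone 36N: λ₀ = 33°, k₀ = 0.9996, false easting 500000 m.
Meridian distance M = (N − FN)/k₀ = 3201791.4 m.
Inverse transverse Mercator on WGS84 gives φ = 28.91700039°, λ = 30.95510022°.

lat 28.9170°, lon 30.9551°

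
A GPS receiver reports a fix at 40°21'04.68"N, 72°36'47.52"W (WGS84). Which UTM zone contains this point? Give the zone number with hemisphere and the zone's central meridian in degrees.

Zone 18N, central meridian -75°

UTM zone = ⌊(λ + 180)/6⌋ + 1; -72.6132° ∈ [-78°, -72°) → zone 18.
Hemisphere: N (φ ≥ 0).
Central meridian λ₀ = 6×18 − 183 = -75°.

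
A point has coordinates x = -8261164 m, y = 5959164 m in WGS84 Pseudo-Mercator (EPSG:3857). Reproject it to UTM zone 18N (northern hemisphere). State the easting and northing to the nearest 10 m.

Web Mercator inverse (R = 6378137 m) → φ = 47.10459879°, λ = -74.21129886°.
UTM 18N forward: E = 559844.202 m, N = 5217089.660 m.

E 559840 m, N 5217090 m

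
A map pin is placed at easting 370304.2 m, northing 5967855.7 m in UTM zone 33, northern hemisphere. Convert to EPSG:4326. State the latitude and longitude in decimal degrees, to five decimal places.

Zone 33N: λ₀ = 15°, k₀ = 0.9996, false easting 500000 m.
Meridian distance M = (N − FN)/k₀ = 5970243.8 m.
Inverse transverse Mercator on WGS84 gives φ = 53.84299977°, λ = 13.02869972°.

lat 53.84300°, lon 13.02870°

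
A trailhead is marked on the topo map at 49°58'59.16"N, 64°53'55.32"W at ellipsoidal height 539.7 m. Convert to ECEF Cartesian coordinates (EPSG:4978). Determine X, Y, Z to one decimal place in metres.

X 1743396.0 m, Y -3721532.1 m, Z 4861993.9 m

WGS84: a = 6378137 m, e² = 0.006694380; N(φ) = a/√(1−e²sin²φ) = 6390695.806 m.
X = (N+h)·cosφ·cosλ = 1743395.993 m; Y = (N+h)·cosφ·sinλ = -3721532.105 m; Z = (N(1−e²)+h)·sinφ = 4861993.865 m.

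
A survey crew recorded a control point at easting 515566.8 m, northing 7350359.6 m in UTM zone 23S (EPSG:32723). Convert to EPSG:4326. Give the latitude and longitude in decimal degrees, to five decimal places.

Zone 23S: λ₀ = -45°, k₀ = 0.9996, false easting 500000 m, false northing 10000000 m.
Meridian distance M = (N − FN)/k₀ = -2650700.7 m.
Inverse transverse Mercator on WGS84 gives φ = -23.95850033°, λ = -44.84699993°.

lat -23.95850°, lon -44.84700°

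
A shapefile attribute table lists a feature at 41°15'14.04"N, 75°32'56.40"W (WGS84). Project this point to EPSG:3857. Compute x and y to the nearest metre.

x -8410076 m, y 5049864 m

Web Mercator is spherical with R = a = 6378137 m.
x = R·λ = 6378137 × -1.318578797 = -8410076.210 m.
y = R·ln tan(π/4 + φ/2) = 6378137 × 0.791745975 = 5049864.297 m.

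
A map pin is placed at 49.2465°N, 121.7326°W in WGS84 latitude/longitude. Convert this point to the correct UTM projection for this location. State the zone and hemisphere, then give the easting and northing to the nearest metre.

Zone 10N: E 592241 m, N 5455631 m

Longitude -121.7326° lies in the 6° band [-126°, -120°), giving zone 10; latitude is north of the equator, so 10N.
Zone 10 central meridian λ₀ = 6×10 − 183 = -123°; Δλ = +1.2674°.
Transverse Mercator on WGS84 with k₀ = 0.9996 gives E = 592241.405 m, N = 5455631.493 m.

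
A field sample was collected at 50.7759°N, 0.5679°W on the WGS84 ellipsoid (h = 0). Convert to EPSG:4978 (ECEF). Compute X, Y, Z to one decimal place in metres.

WGS84: a = 6378137 m, e² = 0.006694380; N(φ) = a/√(1−e²sin²φ) = 6390987.744 m.
X = (N+h)·cosφ·cosλ = 4041175.864 m; Y = (N+h)·cosφ·sinλ = -40056.335 m; Z = (N(1−e²)+h)·sinφ = 4917817.651 m.

X 4041175.9 m, Y -40056.3 m, Z 4917817.7 m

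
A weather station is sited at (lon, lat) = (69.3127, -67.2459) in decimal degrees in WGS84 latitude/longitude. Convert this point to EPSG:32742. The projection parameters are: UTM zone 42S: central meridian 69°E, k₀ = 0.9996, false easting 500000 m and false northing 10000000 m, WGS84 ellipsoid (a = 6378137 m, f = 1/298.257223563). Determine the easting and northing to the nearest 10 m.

E 513500 m, N 2541170 m

Zone 42 central meridian λ₀ = 6×42 − 183 = 69°; Δλ = +0.3127°.
Transverse Mercator on WGS84 with k₀ = 0.9996 gives E = 513496.593 m, N = 2541173.261 m.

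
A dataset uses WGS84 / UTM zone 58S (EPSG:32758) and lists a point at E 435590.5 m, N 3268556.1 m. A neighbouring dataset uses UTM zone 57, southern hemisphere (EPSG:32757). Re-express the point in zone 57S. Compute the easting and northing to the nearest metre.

UTM 58S → geographic: φ = -60.71340016°, λ = 163.81969976°.
UTM 57S (λ₀ = 159°) forward: E = 762860.931 m, N = 3259483.567 m.

E 762861 m, N 3259484 m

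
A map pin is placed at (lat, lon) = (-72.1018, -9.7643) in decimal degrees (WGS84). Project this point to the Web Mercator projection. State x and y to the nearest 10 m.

Web Mercator is spherical with R = a = 6378137 m.
x = R·λ = 6378137 × -0.170419184 = -1086956.904 m.
y = R·ln tan(π/4 + φ/2) = 6378137 × -1.848495484 = -11789957.440 m.

x -1086960 m, y -11789960 m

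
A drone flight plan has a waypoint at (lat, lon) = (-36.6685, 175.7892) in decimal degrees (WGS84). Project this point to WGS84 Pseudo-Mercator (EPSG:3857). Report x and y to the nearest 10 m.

Web Mercator is spherical with R = a = 6378137 m.
x = R·λ = 6378137 × 3.068100329 = 19568764.231 m.
y = R·ln tan(π/4 + φ/2) = 6378137 × -0.688759138 = -4393000.142 m.

x 19568760 m, y -4393000 m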